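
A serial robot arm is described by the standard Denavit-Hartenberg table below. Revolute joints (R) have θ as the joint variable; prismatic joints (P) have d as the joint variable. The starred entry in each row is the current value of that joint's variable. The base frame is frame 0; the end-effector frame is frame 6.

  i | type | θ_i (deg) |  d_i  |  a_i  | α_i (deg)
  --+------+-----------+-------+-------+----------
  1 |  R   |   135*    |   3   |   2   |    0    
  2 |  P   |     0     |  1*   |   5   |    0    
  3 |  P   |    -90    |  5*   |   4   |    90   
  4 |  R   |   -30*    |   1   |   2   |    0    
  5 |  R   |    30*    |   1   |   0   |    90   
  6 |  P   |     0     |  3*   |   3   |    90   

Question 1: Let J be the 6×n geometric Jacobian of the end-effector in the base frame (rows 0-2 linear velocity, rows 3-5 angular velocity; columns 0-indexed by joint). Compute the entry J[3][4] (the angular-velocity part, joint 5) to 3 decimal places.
0.707

axis z_4 = (0.7071,-0.7071,0.0000); lever o_n−o_4 = (2.8284,1.4142,-3.0000)
cross product → J_v[:, 4] = (2.1213,2.1213,3.0000)
J_ω[:, 4] = z_4
entry J[3][4] = 0.7071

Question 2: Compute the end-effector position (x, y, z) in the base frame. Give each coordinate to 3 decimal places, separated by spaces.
2.639 9.710 5.000

after link 1: o_1 = (-1.4142, 1.4142, 3.0000)
after link 2: o_2 = (-4.9497, 4.9497, 4.0000)
after link 3: o_3 = (-2.1213, 7.7782, 9.0000)
after link 4: o_4 = (-0.1895, 8.2958, 8.0000)
after link 5: o_5 = (0.5176, 7.5887, 8.0000)
after link 6: o_6 = (2.6390, 9.7100, 5.0000)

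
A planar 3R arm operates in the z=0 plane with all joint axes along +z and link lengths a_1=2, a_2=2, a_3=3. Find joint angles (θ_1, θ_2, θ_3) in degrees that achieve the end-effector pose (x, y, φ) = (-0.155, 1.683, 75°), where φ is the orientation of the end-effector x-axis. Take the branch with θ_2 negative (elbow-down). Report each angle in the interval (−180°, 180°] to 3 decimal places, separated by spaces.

-59.981 -134.998 -90.021

wrist centre = target − a_3·(cos φ, sin φ) = (-0.9315, -1.2148)
cos θ_2 = (2.3433−2²−2²)/(2·2·2) = -0.7071; θ_2 = -134.9985° (elbow-down)
β = atan2(-1.2148,-0.9315) = -127.4800°; ψ = atan2(-1.4143,0.5858) = -67.4992°
θ_1 = β − ψ = -59.9807°
θ_3 = φ − θ_1 − θ_2 = -90.0208° (wrapped to (-180°,180°])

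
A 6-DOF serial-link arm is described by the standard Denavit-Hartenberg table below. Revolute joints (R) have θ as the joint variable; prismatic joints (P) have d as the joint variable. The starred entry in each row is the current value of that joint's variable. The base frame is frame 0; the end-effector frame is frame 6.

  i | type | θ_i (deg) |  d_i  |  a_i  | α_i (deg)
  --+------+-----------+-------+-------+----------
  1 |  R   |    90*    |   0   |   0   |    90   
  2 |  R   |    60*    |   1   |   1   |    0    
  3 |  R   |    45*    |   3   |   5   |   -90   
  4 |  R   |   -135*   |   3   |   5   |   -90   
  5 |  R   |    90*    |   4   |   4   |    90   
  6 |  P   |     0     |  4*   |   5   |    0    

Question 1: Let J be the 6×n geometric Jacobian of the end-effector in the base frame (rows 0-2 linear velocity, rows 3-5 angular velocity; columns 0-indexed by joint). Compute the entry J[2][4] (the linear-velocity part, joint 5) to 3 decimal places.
7.182

axis z_4 = (0.7071,-0.1830,0.6830); lever o_n−o_4 = (5.6569,8.6933,2.3294)
cross product → J_v[:, 4] = (-6.3640,2.2166,7.1824)
J_ω[:, 4] = z_4
entry J[2][4] = 7.1824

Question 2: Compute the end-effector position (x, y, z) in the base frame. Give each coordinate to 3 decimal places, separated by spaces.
13.192 5.917 3.834

after link 1: o_1 = (0.0000, 0.0000, 0.0000)
after link 2: o_2 = (1.0000, 0.5000, 0.8660)
after link 3: o_3 = (4.0000, -0.7941, 5.6957)
after link 4: o_4 = (7.5355, -2.7768, 1.5041)
after link 5: o_5 = (10.3640, 0.3548, 5.2715)
after link 6: o_6 = (13.1924, 5.9165, 3.8335)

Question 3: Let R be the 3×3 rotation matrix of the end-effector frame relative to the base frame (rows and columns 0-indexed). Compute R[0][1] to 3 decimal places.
End-effector y-axis (col 1 of R) = (0.7071,-0.1830,0.6830)
R[0][1] = 0.7071

0.707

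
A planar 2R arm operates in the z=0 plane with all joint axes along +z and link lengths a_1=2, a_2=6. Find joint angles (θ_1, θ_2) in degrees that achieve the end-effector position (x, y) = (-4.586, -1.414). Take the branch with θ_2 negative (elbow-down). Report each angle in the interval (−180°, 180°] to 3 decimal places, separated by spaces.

-45.009 -134.995

cos θ_2 = (23.0308−2²−6²)/(2·2·6) = -0.7071; θ_2 = -134.9954° (elbow-down)
β = atan2(-1.4140,-4.5860) = -162.8639°; ψ = atan2(-4.2430,-2.2423) = -117.8553°
θ_1 = β − ψ = -45.0087°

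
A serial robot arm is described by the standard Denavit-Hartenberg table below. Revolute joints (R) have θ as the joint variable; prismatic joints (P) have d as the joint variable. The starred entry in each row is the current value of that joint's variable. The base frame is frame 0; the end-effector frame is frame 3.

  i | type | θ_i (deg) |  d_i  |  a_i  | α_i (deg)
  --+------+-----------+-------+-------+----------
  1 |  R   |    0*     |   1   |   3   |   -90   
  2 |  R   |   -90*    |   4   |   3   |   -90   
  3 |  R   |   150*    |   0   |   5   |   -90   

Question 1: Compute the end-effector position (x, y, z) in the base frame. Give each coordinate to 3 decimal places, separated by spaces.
3.000 1.500 -0.330

after link 1: o_1 = (3.0000, 0.0000, 1.0000)
after link 2: o_2 = (3.0000, 4.0000, 4.0000)
after link 3: o_3 = (3.0000, 1.5000, -0.3301)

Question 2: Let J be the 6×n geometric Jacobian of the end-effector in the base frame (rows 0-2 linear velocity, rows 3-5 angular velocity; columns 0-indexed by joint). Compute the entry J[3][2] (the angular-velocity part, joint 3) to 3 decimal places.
1.000

axis z_2 = (1.0000,0.0000,-0.0000); lever o_n−o_2 = (0.0000,-2.5000,-4.3301)
cross product → J_v[:, 2] = (-0.0000,4.3301,-2.5000)
J_ω[:, 2] = z_2
entry J[3][2] = 1.0000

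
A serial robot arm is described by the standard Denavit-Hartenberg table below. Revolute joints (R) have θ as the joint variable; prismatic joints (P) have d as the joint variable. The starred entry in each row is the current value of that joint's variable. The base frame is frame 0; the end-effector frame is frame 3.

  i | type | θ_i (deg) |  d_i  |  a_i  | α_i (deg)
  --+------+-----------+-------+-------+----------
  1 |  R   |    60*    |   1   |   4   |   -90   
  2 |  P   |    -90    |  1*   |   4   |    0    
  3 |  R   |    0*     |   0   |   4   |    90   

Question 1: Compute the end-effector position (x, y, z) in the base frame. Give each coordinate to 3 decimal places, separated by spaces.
after link 1: o_1 = (2.0000, 3.4641, 1.0000)
after link 2: o_2 = (1.1340, 3.9641, 5.0000)
after link 3: o_3 = (1.1340, 3.9641, 9.0000)

1.134 3.964 9.000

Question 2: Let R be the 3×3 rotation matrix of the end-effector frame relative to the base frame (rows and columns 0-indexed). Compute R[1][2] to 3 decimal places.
-0.866

End-effector z-axis (col 2 of R) = (-0.5000,-0.8660,0.0000)
R[1][2] = -0.8660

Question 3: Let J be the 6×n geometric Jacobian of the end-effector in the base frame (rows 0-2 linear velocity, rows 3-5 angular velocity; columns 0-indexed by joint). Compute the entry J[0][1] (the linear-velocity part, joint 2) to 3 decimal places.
prismatic axis z_1 = (-0.8660,0.5000,0.0000)
J_v[:, 1] = z_1; J_ω[:, 1] = (0,0,0)
entry J[0][1] = -0.8660

-0.866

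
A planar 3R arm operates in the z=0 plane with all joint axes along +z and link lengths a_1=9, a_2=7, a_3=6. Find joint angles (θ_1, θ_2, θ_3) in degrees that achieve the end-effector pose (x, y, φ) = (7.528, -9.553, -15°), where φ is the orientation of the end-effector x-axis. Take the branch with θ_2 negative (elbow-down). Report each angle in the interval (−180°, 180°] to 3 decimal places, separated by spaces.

-29.998 -119.999 134.996

wrist centre = target − a_3·(cos φ, sin φ) = (1.7324, -8.0001)
cos θ_2 = (67.0027−9²−7²)/(2·9·7) = -0.5000; θ_2 = -119.9986° (elbow-down)
β = atan2(-8.0001,1.7324) = -77.7811°; ψ = atan2(-6.0623,5.5002) = -47.7833°
θ_1 = β − ψ = -29.9978°
θ_3 = φ − θ_1 − θ_2 = 134.9964° (wrapped to (-180°,180°])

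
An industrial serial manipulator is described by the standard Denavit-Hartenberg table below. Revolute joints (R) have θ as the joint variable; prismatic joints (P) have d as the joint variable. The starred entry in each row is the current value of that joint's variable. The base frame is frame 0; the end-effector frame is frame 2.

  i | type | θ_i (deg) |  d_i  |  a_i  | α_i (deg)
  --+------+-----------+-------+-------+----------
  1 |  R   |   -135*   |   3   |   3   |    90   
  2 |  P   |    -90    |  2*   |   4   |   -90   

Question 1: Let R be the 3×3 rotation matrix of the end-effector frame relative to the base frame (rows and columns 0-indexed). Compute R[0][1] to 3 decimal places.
End-effector y-axis (col 1 of R) = (0.7071,-0.7071,-0.0000)
R[0][1] = 0.7071

0.707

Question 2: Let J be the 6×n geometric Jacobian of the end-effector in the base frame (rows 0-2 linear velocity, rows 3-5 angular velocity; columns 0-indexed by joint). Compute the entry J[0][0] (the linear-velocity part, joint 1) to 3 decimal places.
0.707

axis z_0 = ẑ; lever o_n−o_0 = (-3.5355,-0.7071,-1.0000)
cross product → J_v[:, 0] = (0.7071,-3.5355,0.0000)
J_ω[:, 0] = z_0
entry J[0][0] = 0.7071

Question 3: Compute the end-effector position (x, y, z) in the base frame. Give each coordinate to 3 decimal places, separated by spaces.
-3.536 -0.707 -1.000

after link 1: o_1 = (-2.1213, -2.1213, 3.0000)
after link 2: o_2 = (-3.5355, -0.7071, -1.0000)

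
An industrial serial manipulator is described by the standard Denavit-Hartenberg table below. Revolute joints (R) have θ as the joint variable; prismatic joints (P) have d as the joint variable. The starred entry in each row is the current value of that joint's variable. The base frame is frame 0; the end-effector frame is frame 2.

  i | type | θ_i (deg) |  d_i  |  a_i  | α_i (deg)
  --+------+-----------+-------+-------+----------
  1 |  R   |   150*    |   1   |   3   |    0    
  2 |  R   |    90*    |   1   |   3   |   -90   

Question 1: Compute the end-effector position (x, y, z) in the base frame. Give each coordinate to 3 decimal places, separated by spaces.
after link 1: o_1 = (-2.5981, 1.5000, 1.0000)
after link 2: o_2 = (-4.0981, -1.0981, 2.0000)

-4.098 -1.098 2.000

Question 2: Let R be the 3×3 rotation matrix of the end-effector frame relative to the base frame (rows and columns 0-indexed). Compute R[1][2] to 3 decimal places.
-0.500

End-effector z-axis (col 2 of R) = (0.8660,-0.5000,0.0000)
R[1][2] = -0.5000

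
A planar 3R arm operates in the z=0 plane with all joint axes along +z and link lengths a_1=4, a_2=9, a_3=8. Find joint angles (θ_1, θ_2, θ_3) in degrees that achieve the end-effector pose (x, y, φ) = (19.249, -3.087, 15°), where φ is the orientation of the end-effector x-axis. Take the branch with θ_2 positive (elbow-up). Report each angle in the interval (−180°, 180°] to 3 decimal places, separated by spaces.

wrist centre = target − a_3·(cos φ, sin φ) = (11.5216, -5.1576)
cos θ_2 = (159.3475−4²−9²)/(2·4·9) = 0.8659; θ_2 = 30.0101° (elbow-up)
β = atan2(-5.1576,11.5216) = -24.1153°; ψ = atan2(4.5014,11.7934) = 20.8911°
θ_1 = β − ψ = -45.0064°
θ_3 = φ − θ_1 − θ_2 = 29.9963° (wrapped to (-180°,180°])

-45.006 30.010 29.996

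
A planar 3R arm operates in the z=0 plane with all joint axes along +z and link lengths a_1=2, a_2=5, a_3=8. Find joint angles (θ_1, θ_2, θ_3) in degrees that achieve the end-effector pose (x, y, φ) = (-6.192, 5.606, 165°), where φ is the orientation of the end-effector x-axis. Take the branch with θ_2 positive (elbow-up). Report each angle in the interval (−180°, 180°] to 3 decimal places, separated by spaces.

-46.956 135.004 76.952

wrist centre = target − a_3·(cos φ, sin φ) = (1.5354, 3.5354)
cos θ_2 = (14.8569−2²−5²)/(2·2·5) = -0.7072; θ_2 = 135.0041° (elbow-up)
β = atan2(3.5354,1.5354) = 66.5252°; ψ = atan2(3.5353,-1.5358) = 113.4809°
θ_1 = β − ψ = -46.9557°
θ_3 = φ − θ_1 − θ_2 = 76.9516° (wrapped to (-180°,180°])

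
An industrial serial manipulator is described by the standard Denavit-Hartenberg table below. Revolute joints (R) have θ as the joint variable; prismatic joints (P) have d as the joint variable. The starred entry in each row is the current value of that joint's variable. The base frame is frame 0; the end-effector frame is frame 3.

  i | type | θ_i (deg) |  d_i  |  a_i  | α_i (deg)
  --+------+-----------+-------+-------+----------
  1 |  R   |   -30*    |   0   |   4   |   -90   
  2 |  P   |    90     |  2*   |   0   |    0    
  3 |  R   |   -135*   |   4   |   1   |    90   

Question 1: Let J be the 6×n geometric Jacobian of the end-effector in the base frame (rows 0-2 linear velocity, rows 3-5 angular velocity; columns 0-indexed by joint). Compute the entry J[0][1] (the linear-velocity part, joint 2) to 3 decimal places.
prismatic axis z_1 = (0.5000,0.8660,0.0000)
J_v[:, 1] = z_1; J_ω[:, 1] = (0,0,0)
entry J[0][1] = 0.5000

0.500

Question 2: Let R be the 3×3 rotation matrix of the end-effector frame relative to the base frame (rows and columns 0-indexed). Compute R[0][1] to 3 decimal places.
End-effector y-axis (col 1 of R) = (0.5000,0.8660,0.0000)
R[0][1] = 0.5000

0.500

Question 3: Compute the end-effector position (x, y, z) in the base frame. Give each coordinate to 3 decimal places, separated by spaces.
after link 1: o_1 = (3.4641, -2.0000, 0.0000)
after link 2: o_2 = (4.4641, -0.2679, 0.0000)
after link 3: o_3 = (7.0765, 2.8426, 0.7071)

7.076 2.843 0.707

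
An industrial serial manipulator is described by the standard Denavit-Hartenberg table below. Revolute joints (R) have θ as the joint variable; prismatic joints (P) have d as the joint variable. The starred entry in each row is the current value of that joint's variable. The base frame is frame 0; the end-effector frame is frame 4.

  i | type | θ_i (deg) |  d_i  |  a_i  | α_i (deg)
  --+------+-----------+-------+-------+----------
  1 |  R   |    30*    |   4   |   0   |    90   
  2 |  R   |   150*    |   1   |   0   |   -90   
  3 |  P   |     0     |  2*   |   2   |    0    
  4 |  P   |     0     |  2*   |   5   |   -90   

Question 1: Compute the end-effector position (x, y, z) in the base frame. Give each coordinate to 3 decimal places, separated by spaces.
-6.482 -4.897 4.036

after link 1: o_1 = (0.0000, 0.0000, 4.0000)
after link 2: o_2 = (0.5000, -0.8660, 4.0000)
after link 3: o_3 = (-1.8660, -2.2321, 3.2679)
after link 4: o_4 = (-6.4821, -4.8971, 4.0359)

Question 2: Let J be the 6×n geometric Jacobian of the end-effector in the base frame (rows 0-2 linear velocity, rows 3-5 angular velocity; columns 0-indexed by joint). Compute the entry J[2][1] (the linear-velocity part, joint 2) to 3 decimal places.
-8.062

axis z_1 = (0.5000,-0.8660,0.0000); lever o_n−o_1 = (-6.4821,-4.8971,0.0359)
cross product → J_v[:, 1] = (-0.0311,-0.0179,-8.0622)
J_ω[:, 1] = z_1
entry J[2][1] = -8.0622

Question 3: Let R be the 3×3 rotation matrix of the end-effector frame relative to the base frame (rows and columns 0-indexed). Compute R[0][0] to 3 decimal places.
-0.750

End-effector x-axis (col 0 of R) = (-0.7500,-0.4330,0.5000)
R[0][0] = -0.7500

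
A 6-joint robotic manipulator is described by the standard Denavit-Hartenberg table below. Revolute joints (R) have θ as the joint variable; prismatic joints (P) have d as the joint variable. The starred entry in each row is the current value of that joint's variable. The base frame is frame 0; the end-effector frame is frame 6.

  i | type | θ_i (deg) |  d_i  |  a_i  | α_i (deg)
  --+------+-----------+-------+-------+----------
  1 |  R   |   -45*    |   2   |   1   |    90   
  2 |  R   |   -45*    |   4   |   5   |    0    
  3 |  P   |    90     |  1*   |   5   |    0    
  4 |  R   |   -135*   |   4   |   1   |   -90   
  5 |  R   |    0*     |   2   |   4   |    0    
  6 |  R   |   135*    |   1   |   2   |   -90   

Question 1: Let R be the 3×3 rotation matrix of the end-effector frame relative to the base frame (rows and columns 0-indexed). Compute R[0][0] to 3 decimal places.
End-effector x-axis (col 0 of R) = (0.5000,0.5000,0.7071)
R[0][0] = 0.5000

0.500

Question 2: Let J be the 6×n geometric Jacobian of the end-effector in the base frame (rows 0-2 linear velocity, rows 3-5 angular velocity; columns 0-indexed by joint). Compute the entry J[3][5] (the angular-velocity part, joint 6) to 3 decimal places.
axis z_5 = (0.7071,-0.7071,0.0000); lever o_n−o_5 = (1.7071,0.2929,1.4142)
cross product → J_v[:, 5] = (-1.0000,-1.0000,1.4142)
J_ω[:, 5] = z_5
entry J[3][5] = 0.7071

0.707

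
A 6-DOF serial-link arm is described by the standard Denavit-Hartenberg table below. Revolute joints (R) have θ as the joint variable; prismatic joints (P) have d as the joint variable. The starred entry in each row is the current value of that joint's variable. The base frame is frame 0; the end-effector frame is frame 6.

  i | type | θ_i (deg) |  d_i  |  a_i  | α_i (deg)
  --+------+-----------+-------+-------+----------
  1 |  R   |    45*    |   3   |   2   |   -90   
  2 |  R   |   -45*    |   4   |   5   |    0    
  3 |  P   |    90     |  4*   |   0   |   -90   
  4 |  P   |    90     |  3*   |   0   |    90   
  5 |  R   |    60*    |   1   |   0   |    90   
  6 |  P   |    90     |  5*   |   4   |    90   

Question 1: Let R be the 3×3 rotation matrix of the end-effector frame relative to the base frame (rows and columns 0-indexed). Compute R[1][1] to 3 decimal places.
End-effector y-axis (col 1 of R) = (0.8624,-0.3624,0.3536)
R[1][1] = -0.3624

-0.362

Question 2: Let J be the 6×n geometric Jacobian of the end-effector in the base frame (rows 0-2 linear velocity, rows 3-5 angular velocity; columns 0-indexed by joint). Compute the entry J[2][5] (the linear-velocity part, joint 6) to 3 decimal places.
0.354

prismatic axis z_5 = (0.8624,-0.3624,0.3536)
J_v[:, 5] = z_5; J_ω[:, 5] = (0,0,0)
entry J[2][5] = 0.3536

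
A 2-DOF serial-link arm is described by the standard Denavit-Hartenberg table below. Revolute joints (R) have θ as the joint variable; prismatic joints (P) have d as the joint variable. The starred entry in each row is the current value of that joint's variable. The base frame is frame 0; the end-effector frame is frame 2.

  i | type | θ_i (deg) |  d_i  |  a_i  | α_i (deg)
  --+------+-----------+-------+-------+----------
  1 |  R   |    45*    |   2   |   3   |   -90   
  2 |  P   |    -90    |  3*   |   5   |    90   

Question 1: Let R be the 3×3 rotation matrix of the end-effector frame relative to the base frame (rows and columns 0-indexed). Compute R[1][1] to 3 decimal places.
End-effector y-axis (col 1 of R) = (-0.7071,0.7071,0.0000)
R[1][1] = 0.7071

0.707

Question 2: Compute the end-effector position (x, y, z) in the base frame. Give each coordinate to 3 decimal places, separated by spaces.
after link 1: o_1 = (2.1213, 2.1213, 2.0000)
after link 2: o_2 = (0.0000, 4.2426, 7.0000)

0.000 4.243 7.000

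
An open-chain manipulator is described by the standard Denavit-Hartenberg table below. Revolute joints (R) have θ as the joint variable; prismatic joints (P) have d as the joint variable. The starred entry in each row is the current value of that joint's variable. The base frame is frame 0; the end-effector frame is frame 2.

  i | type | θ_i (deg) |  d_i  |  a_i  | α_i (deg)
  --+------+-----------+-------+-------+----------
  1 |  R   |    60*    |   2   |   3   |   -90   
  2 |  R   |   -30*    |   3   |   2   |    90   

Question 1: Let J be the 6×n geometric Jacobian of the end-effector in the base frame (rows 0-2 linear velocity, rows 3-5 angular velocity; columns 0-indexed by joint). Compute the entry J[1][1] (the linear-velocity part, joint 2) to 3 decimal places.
0.866

axis z_1 = (-0.8660,0.5000,0.0000); lever o_n−o_1 = (-1.7321,3.0000,1.0000)
cross product → J_v[:, 1] = (0.5000,0.8660,-1.7321)
J_ω[:, 1] = z_1
entry J[1][1] = 0.8660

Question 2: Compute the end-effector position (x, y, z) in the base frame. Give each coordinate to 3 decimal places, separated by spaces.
after link 1: o_1 = (1.5000, 2.5981, 2.0000)
after link 2: o_2 = (-0.2321, 5.5981, 3.0000)

-0.232 5.598 3.000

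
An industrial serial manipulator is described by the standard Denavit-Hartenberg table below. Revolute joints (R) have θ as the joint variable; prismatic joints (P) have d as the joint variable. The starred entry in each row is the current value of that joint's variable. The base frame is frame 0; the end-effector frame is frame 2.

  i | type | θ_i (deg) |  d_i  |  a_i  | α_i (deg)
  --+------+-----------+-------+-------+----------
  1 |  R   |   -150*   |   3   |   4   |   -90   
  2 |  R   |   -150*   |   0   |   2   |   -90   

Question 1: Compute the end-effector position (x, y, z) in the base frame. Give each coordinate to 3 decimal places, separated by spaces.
after link 1: o_1 = (-3.4641, -2.0000, 3.0000)
after link 2: o_2 = (-1.9641, -1.1340, 4.0000)

-1.964 -1.134 4.000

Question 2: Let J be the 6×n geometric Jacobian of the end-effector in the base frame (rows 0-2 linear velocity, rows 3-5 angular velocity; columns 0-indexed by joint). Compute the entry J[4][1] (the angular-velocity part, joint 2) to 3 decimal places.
axis z_1 = (0.5000,-0.8660,0.0000); lever o_n−o_1 = (1.5000,0.8660,1.0000)
cross product → J_v[:, 1] = (-0.8660,-0.5000,1.7321)
J_ω[:, 1] = z_1
entry J[4][1] = -0.8660

-0.866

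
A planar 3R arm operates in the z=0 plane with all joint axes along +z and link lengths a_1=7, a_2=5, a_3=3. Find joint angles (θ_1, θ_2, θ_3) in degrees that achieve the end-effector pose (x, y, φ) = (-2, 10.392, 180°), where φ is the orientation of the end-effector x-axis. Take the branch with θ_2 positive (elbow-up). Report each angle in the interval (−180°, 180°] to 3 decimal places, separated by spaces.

wrist centre = target − a_3·(cos φ, sin φ) = (1.0000, 10.3920)
cos θ_2 = (108.9937−7²−5²)/(2·7·5) = 0.4999; θ_2 = 60.0060° (elbow-up)
β = atan2(10.3920,1.0000) = 84.5035°; ψ = atan2(4.3304,9.4995) = 24.5060°
θ_1 = β − ψ = 59.9975°
θ_3 = φ − θ_1 − θ_2 = 59.9965° (wrapped to (-180°,180°])

59.998 60.006 59.997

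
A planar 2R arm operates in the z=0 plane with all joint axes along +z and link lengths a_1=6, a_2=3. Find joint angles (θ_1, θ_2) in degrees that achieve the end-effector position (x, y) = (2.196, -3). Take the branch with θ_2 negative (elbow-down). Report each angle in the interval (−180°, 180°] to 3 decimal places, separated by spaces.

-30.003 -150.002

cos θ_2 = (13.8224−6²−3²)/(2·6·3) = -0.8660; θ_2 = -150.0021° (elbow-down)
β = atan2(-3.0000,2.1960) = -53.7959°; ψ = atan2(-1.4999,3.4019) = -23.7930°
θ_1 = β − ψ = -30.0029°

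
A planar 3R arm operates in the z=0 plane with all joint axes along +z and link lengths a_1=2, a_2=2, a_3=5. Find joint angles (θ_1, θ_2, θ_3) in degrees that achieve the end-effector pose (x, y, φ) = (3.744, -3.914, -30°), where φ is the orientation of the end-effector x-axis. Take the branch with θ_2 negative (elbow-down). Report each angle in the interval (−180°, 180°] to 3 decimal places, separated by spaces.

wrist centre = target − a_3·(cos φ, sin φ) = (-0.5861, -1.4140)
cos θ_2 = (2.3429−2²−2²)/(2·2·2) = -0.7071; θ_2 = -135.0021° (elbow-down)
β = atan2(-1.4140,-0.5861) = -112.5148°; ψ = atan2(-1.4142,0.5857) = -67.5010°
θ_1 = β − ψ = -45.0138°
θ_3 = φ − θ_1 − θ_2 = 150.0159° (wrapped to (-180°,180°])

-45.014 -135.002 150.016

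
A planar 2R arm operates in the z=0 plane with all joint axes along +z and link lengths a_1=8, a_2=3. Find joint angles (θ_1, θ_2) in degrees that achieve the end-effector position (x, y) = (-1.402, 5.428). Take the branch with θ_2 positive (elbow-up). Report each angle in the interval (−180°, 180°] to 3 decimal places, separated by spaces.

88.965 150.005

cos θ_2 = (31.4288−8²−3²)/(2·8·3) = -0.8661; θ_2 = 150.0048° (elbow-up)
β = atan2(5.4280,-1.4020) = 104.4824°; ψ = atan2(1.4998,5.4018) = 15.5171°
θ_1 = β − ψ = 88.9654°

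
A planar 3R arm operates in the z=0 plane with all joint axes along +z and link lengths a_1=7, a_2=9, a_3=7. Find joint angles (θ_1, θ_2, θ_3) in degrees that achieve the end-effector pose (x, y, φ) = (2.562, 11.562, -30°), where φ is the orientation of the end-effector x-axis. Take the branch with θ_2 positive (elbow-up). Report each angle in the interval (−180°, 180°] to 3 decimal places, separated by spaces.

86.162 30.004 -146.166

wrist centre = target − a_3·(cos φ, sin φ) = (-3.5002, 15.0620)
cos θ_2 = (239.1151−7²−9²)/(2·7·9) = 0.8660; θ_2 = 30.0037° (elbow-up)
β = atan2(15.0620,-3.5002) = 103.0825°; ψ = atan2(4.5005,14.7939) = 16.9204°
θ_1 = β − ψ = 86.1620°
θ_3 = φ − θ_1 − θ_2 = -146.1658° (wrapped to (-180°,180°])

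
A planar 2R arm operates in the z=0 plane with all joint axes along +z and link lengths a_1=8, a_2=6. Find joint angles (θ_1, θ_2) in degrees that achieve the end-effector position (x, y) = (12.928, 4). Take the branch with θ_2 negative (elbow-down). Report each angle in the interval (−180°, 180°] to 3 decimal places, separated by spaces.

cos θ_2 = (183.1332−8²−6²)/(2·8·6) = 0.8660; θ_2 = -30.0063° (elbow-down)
β = atan2(4.0000,12.9280) = 17.1924°; ψ = atan2(-3.0006,13.1958) = -12.8105°
θ_1 = β − ψ = 30.0029°

30.003 -30.006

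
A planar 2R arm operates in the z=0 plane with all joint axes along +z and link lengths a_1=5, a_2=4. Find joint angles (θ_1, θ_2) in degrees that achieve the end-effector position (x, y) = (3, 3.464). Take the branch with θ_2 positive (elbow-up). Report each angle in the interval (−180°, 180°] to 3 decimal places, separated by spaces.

cos θ_2 = (20.9993−5²−4²)/(2·5·4) = -0.5000; θ_2 = 120.0012° (elbow-up)
β = atan2(3.4640,3.0000) = 49.1058°; ψ = atan2(3.4641,2.9999) = 49.1069°
θ_1 = β − ψ = -0.0012°

-0.001 120.001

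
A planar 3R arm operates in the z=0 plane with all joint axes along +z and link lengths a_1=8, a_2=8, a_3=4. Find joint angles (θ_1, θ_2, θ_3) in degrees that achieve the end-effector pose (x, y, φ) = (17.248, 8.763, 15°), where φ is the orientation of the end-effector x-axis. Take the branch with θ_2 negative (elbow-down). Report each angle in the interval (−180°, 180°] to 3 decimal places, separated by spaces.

wrist centre = target − a_3·(cos φ, sin φ) = (13.3843, 7.7277)
cos θ_2 = (238.8571−8²−8²)/(2·8·8) = 0.8661; θ_2 = -29.9948° (elbow-down)
β = atan2(7.7277,13.3843) = 30.0010°; ψ = atan2(-3.9994,14.9286) = -14.9974°
θ_1 = β − ψ = 44.9983°
θ_3 = φ − θ_1 − θ_2 = -0.0036° (wrapped to (-180°,180°])

44.998 -29.995 -0.004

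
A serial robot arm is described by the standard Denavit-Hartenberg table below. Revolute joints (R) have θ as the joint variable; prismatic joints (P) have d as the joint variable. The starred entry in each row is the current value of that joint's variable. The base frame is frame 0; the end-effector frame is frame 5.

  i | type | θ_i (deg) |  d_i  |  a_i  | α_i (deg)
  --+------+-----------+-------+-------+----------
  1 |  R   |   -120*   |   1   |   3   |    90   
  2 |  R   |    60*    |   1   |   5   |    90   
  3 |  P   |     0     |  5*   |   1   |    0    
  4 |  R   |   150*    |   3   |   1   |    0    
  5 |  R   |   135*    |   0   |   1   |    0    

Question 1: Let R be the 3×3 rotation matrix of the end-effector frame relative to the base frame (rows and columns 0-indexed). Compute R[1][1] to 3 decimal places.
-0.289

End-effector y-axis (col 1 of R) = (-0.4656,-0.2888,0.8365)
R[1][1] = -0.2888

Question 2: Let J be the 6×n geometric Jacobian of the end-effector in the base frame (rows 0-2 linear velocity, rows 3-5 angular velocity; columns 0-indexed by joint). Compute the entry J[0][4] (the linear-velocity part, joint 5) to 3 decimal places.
-0.466

axis z_4 = (-0.4330,-0.7500,-0.5000); lever o_n−o_4 = (0.7718,-0.5950,0.2241)
cross product → J_v[:, 4] = (-0.4656,-0.2888,0.8365)
J_ω[:, 4] = z_4
entry J[0][4] = -0.4656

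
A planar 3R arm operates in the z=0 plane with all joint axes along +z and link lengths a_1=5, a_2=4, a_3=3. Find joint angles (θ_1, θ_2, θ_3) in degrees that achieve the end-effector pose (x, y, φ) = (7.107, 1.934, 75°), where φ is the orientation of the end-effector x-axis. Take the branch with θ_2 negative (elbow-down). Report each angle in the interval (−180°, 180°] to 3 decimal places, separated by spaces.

30.001 -89.993 134.993

wrist centre = target − a_3·(cos φ, sin φ) = (6.3305, -0.9638)
cos θ_2 = (41.0046−5²−4²)/(2·5·4) = 0.0001; θ_2 = -89.9934° (elbow-down)
β = atan2(-0.9638,6.3305) = -8.6564°; ψ = atan2(-4.0000,5.0005) = -38.6572°
θ_1 = β − ψ = 30.0008°
θ_3 = φ − θ_1 − θ_2 = 134.9925° (wrapped to (-180°,180°])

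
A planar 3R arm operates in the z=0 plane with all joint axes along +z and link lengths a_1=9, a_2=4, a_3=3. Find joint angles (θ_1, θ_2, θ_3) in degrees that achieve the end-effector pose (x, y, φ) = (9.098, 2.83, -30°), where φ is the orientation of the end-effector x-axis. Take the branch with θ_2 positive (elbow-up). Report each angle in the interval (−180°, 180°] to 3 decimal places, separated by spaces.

wrist centre = target − a_3·(cos φ, sin φ) = (6.4999, 4.3300)
cos θ_2 = (60.9979−9²−4²)/(2·9·4) = -0.5000; θ_2 = 120.0019° (elbow-up)
β = atan2(4.3300,6.4999) = 33.6700°; ψ = atan2(3.4640,6.9999) = 26.3294°
θ_1 = β − ψ = 7.3406°
θ_3 = φ − θ_1 − θ_2 = -157.3425° (wrapped to (-180°,180°])

7.341 120.002 -157.343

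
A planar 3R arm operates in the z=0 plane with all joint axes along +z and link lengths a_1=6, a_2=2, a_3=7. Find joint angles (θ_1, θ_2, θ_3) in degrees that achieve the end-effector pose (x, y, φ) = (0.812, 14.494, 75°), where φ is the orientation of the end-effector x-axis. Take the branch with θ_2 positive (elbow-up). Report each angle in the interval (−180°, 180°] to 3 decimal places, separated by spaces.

90.005 29.968 -44.973

wrist centre = target − a_3·(cos φ, sin φ) = (-0.9997, 7.7325)
cos θ_2 = (60.7913−6²−2²)/(2·6·2) = 0.8663; θ_2 = 29.9679° (elbow-up)
β = atan2(7.7325,-0.9997) = 97.3669°; ψ = atan2(0.9990,7.7326) = 7.3617°
θ_1 = β − ψ = 90.0052°
θ_3 = φ − θ_1 − θ_2 = -44.9731° (wrapped to (-180°,180°])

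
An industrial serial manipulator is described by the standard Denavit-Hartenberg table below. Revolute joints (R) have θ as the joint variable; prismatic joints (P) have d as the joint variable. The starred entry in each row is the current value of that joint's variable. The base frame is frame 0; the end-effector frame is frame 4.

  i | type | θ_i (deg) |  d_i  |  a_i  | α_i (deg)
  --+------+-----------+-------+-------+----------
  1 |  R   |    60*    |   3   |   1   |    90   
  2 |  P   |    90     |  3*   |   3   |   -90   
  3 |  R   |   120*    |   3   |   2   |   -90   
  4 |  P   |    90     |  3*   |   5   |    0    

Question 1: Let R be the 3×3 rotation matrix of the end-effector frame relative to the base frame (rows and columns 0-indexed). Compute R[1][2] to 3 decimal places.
End-effector z-axis (col 2 of R) = (0.4330,-0.2500,-0.8660)
R[1][2] = -0.2500

-0.250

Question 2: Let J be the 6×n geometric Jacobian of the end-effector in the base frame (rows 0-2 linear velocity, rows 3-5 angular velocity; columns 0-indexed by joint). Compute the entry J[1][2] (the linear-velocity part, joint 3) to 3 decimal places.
axis z_2 = (-0.5000,-0.8660,0.0000); lever o_n−o_2 = (0.7990,1.8481,-3.5981)
cross product → J_v[:, 2] = (3.1160,-1.7990,-0.2321)
J_ω[:, 2] = z_2
entry J[1][2] = -1.7990

-1.799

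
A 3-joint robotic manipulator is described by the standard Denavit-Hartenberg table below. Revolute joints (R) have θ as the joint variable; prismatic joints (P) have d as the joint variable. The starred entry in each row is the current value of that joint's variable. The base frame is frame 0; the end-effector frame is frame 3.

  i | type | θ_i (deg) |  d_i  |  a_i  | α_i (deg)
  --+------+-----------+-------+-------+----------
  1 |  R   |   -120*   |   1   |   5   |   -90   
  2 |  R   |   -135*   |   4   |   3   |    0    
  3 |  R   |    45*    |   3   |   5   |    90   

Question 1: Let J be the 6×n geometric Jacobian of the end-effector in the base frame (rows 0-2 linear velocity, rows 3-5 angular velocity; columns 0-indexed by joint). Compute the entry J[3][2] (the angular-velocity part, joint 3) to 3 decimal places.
axis z_2 = (0.8660,-0.5000,0.0000); lever o_n−o_2 = (2.5981,-1.5000,5.0000)
cross product → J_v[:, 2] = (-2.5000,-4.3301,-0.0000)
J_ω[:, 2] = z_2
entry J[3][2] = 0.8660

0.866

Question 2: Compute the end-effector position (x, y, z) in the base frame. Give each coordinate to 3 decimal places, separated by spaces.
4.623 -5.993 8.121

after link 1: o_1 = (-2.5000, -4.3301, 1.0000)
after link 2: o_2 = (2.0248, -4.4930, 3.1213)
after link 3: o_3 = (4.6228, -5.9930, 8.1213)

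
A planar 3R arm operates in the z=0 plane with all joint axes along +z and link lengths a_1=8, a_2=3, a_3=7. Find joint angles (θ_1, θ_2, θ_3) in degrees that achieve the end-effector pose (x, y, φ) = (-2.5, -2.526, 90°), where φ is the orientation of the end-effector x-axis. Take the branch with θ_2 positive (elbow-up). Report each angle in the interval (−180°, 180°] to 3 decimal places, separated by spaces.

wrist centre = target − a_3·(cos φ, sin φ) = (-2.5000, -9.5260)
cos θ_2 = (96.9947−8²−3²)/(2·8·3) = 0.4999; θ_2 = 60.0073° (elbow-up)
β = atan2(-9.5260,-2.5000) = -104.7051°; ψ = atan2(2.5983,9.4997) = 15.2969°
θ_1 = β − ψ = -120.0020°
θ_3 = φ − θ_1 − θ_2 = 149.9947° (wrapped to (-180°,180°])

-120.002 60.007 149.995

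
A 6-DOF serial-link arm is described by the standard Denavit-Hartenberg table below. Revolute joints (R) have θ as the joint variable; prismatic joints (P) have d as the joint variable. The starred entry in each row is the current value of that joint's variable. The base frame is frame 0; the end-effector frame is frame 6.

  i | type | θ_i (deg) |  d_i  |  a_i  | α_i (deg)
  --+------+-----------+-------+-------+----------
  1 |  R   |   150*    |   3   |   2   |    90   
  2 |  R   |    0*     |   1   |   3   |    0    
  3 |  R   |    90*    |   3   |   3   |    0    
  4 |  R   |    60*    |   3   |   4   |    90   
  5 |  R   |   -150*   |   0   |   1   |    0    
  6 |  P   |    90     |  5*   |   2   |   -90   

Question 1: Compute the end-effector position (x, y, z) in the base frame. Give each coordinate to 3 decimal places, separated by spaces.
-1.011 6.089 12.397

after link 1: o_1 = (-1.7321, 1.0000, 3.0000)
after link 2: o_2 = (-3.8301, 3.3660, 3.0000)
after link 3: o_3 = (-2.3301, 5.9641, 6.0000)
after link 4: o_4 = (2.1699, 6.8301, 8.0000)
after link 5: o_5 = (1.2704, 6.7721, 7.5670)
after link 6: o_6 = (-1.0107, 6.0891, 12.3971)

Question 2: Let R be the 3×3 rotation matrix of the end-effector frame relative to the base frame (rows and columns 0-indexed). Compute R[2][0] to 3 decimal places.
0.250

End-effector x-axis (col 0 of R) = (-0.0580,-0.9665,0.2500)
R[2][0] = 0.2500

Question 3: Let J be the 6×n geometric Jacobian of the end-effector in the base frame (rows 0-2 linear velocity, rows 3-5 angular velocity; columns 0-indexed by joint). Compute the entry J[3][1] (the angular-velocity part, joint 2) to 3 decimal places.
axis z_1 = (0.5000,0.8660,0.0000); lever o_n−o_1 = (0.7213,5.0891,9.3971)
cross product → J_v[:, 1] = (8.1381,-4.6986,1.9199)
J_ω[:, 1] = z_1
entry J[3][1] = 0.5000

0.500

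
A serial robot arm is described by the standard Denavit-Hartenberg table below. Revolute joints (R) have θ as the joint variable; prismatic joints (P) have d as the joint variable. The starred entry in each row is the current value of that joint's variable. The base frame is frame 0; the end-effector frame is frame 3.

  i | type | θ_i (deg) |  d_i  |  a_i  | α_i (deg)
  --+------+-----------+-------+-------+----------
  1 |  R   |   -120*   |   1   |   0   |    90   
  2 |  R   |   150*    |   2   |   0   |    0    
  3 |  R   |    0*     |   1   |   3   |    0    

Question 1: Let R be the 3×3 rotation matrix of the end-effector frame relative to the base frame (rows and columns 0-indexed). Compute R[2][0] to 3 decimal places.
End-effector x-axis (col 0 of R) = (0.4330,0.7500,0.5000)
R[2][0] = 0.5000

0.500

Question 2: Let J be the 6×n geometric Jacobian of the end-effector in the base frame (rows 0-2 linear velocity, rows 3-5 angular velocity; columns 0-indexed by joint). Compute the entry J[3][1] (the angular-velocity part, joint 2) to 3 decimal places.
-0.866

axis z_1 = (-0.8660,0.5000,0.0000); lever o_n−o_1 = (-1.2990,3.7500,1.5000)
cross product → J_v[:, 1] = (0.7500,1.2990,-2.5981)
J_ω[:, 1] = z_1
entry J[3][1] = -0.8660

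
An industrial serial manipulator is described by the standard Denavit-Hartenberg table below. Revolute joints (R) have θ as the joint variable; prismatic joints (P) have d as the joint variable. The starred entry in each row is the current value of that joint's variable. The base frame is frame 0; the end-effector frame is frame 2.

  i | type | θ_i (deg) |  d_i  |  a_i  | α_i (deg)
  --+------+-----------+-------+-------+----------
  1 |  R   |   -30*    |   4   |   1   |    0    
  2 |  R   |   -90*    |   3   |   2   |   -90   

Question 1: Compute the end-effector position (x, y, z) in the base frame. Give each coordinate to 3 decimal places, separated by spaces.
-0.134 -2.232 7.000

after link 1: o_1 = (0.8660, -0.5000, 4.0000)
after link 2: o_2 = (-0.1340, -2.2321, 7.0000)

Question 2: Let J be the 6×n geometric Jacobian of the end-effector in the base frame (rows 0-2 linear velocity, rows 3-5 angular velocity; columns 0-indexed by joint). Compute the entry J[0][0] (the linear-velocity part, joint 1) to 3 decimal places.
axis z_0 = ẑ; lever o_n−o_0 = (-0.1340,-2.2321,7.0000)
cross product → J_v[:, 0] = (2.2321,-0.1340,0.0000)
J_ω[:, 0] = z_0
entry J[0][0] = 2.2321

2.232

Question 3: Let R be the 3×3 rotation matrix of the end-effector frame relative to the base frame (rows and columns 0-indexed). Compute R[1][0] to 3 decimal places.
-0.866

End-effector x-axis (col 0 of R) = (-0.5000,-0.8660,0.0000)
R[1][0] = -0.8660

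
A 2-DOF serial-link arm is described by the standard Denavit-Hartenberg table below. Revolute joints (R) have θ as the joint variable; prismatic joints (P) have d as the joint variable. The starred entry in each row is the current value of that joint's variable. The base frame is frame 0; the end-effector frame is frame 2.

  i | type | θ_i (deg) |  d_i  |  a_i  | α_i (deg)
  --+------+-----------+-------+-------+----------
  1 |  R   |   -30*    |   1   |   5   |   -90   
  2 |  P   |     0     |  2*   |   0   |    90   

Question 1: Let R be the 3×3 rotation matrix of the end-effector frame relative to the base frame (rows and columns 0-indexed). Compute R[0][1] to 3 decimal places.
0.500

End-effector y-axis (col 1 of R) = (0.5000,0.8660,0.0000)
R[0][1] = 0.5000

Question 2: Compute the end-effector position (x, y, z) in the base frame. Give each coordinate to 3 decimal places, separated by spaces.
after link 1: o_1 = (4.3301, -2.5000, 1.0000)
after link 2: o_2 = (5.3301, -0.7679, 1.0000)

5.330 -0.768 1.000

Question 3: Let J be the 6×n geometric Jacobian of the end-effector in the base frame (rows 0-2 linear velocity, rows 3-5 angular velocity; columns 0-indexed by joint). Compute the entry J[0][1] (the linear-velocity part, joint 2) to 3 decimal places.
0.500

prismatic axis z_1 = (0.5000,0.8660,0.0000)
J_v[:, 1] = z_1; J_ω[:, 1] = (0,0,0)
entry J[0][1] = 0.5000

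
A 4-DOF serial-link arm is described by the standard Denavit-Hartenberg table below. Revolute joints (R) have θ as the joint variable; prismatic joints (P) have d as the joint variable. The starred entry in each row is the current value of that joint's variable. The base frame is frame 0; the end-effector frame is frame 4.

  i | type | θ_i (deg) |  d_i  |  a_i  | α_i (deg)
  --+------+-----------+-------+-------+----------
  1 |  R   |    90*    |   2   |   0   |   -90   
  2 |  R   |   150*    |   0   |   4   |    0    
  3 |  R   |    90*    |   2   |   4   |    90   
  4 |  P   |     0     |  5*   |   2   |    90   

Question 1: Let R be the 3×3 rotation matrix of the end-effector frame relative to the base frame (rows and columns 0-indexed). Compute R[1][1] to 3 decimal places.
-0.866

End-effector y-axis (col 1 of R) = (-0.0000,-0.8660,-0.5000)
R[1][1] = -0.8660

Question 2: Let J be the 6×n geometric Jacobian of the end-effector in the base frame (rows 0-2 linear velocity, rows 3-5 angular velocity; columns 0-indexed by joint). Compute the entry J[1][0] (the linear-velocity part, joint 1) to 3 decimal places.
axis z_0 = ẑ; lever o_n−o_0 = (-2.0000,-10.7942,2.6962)
cross product → J_v[:, 0] = (10.7942,-2.0000,0.0000)
J_ω[:, 0] = z_0
entry J[1][0] = -2.0000

-2.000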